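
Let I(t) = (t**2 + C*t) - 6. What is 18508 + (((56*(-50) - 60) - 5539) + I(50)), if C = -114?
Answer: 6903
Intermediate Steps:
I(t) = -6 + t**2 - 114*t (I(t) = (t**2 - 114*t) - 6 = -6 + t**2 - 114*t)
18508 + (((56*(-50) - 60) - 5539) + I(50)) = 18508 + (((56*(-50) - 60) - 5539) + (-6 + 50**2 - 114*50)) = 18508 + (((-2800 - 60) - 5539) + (-6 + 2500 - 5700)) = 18508 + ((-2860 - 5539) - 3206) = 18508 + (-8399 - 3206) = 18508 - 11605 = 6903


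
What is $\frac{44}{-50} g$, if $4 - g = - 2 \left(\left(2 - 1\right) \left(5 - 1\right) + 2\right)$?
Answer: $- \frac{352}{25} \approx -14.08$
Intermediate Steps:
$g = 16$ ($g = 4 - - 2 \left(\left(2 - 1\right) \left(5 - 1\right) + 2\right) = 4 - - 2 \left(1 \cdot 4 + 2\right) = 4 - - 2 \left(4 + 2\right) = 4 - \left(-2\right) 6 = 4 - -12 = 4 + 12 = 16$)
$\frac{44}{-50} g = \frac{44}{-50} \cdot 16 = 44 \left(- \frac{1}{50}\right) 16 = \left(- \frac{22}{25}\right) 16 = - \frac{352}{25}$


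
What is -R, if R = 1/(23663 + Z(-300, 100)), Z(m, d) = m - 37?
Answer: -1/23326 ≈ -4.2871e-5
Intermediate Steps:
Z(m, d) = -37 + m
R = 1/23326 (R = 1/(23663 + (-37 - 300)) = 1/(23663 - 337) = 1/23326 ≈ 4.2871e-5)
-R = -1*1/23326 = -1/23326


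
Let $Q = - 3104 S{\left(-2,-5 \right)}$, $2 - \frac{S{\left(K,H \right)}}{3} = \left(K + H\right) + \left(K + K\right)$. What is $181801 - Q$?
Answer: $302857$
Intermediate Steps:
$S{\left(K,H \right)} = 6 - 9 K - 3 H$ ($S{\left(K,H \right)} = 6 - 3 \left(\left(K + H\right) + \left(K + K\right)\right) = 6 - 3 \left(\left(H + K\right) + 2 K\right) = 6 - 3 \left(H + 3 K\right) = 6 - \left(3 H + 9 K\right) = 6 - 9 K - 3 H$)
$Q = -121056$ ($Q = - 3104 \left(6 - -18 - -15\right) = - 3104 \left(6 + 18 + 15\right) = \left(-3104\right) 39 = -121056$)
$181801 - Q = 181801 - -121056 = 181801 + 121056 = 302857$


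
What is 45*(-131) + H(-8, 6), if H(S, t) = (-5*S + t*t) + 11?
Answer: -5808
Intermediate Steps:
H(S, t) = 11 + t**2 - 5*S (H(S, t) = (-5*S + t**2) + 11 = (t**2 - 5*S) + 11 = 11 + t**2 - 5*S)
45*(-131) + H(-8, 6) = 45*(-131) + (11 + 6**2 - 5*(-8)) = -5895 + (11 + 36 + 40) = -5895 + 87 = -5808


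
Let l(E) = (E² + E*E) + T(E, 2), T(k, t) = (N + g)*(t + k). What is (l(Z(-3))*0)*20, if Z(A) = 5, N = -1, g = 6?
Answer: 0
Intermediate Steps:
T(k, t) = 5*k + 5*t (T(k, t) = (-1 + 6)*(t + k) = 5*(k + t) = 5*k + 5*t)
l(E) = 10 + 2*E² + 5*E (l(E) = (E² + E*E) + (5*E + 5*2) = (E² + E²) + (5*E + 10) = 2*E² + (10 + 5*E) = 10 + 2*E² + 5*E)
(l(Z(-3))*0)*20 = ((10 + 2*5² + 5*5)*0)*20 = ((10 + 2*25 + 25)*0)*20 = ((10 + 50 + 25)*0)*20 = (85*0)*20 = 0*20 = 0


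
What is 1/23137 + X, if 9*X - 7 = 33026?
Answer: 254761510/69411 ≈ 3670.3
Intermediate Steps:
X = 11011/3 (X = 7/9 + (⅑)*33026 = 7/9 + 33026/9 = 11011/3 ≈ 3670.3)
1/23137 + X = 1/23137 + 11011/3 = 254761510/69411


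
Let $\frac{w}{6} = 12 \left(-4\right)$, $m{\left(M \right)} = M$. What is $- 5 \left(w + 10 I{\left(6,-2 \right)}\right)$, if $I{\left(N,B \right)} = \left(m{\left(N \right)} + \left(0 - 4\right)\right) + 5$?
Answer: $1090$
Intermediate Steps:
$w = -288$ ($w = 6 \cdot 12 \left(-4\right) = 6 \left(-48\right) = -288$)
$I{\left(N,B \right)} = 1 + N$ ($I{\left(N,B \right)} = \left(N + \left(0 - 4\right)\right) + 5 = \left(N - 4\right) + 5 = \left(-4 + N\right) + 5 = 1 + N$)
$- 5 \left(w + 10 I{\left(6,-2 \right)}\right) = - 5 \left(-288 + 10 \left(1 + 6\right)\right) = - 5 \left(-288 + 10 \cdot 7\right) = - 5 \left(-288 + 70\right) = \left(-5\right) \left(-218\right) = 1090$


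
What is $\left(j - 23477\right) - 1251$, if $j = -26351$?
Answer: $-51079$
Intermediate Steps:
$\left(j - 23477\right) - 1251 = \left(-26351 - 23477\right) - 1251 = -49828 - 1251 = -51079$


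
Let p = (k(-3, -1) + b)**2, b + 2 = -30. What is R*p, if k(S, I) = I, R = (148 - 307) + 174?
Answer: 16335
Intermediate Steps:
R = 15 (R = -159 + 174 = 15)
b = -32 (b = -2 - 30 = -32)
p = 1089 (p = (-1 - 32)**2 = (-33)**2 = 1089)
R*p = 15*1089 = 16335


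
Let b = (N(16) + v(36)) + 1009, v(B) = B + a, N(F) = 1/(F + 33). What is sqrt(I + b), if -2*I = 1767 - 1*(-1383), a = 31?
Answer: 5*I*sqrt(978)/7 ≈ 22.338*I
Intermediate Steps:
N(F) = 1/(33 + F)
v(B) = 31 + B (v(B) = B + 31 = 31 + B)
b = 52725/49 (b = (1/(33 + 16) + (31 + 36)) + 1009 = (1/49 + 67) + 1009 = 3284/49 + 1009 = 52725/49 ≈ 1076.0)
I = -1575 (I = -(1767 - 1*(-1383))/2 = -(1767 + 1383)/2 = -1/2*3150 = -1575)
sqrt(I + b) = sqrt(-1575 + 52725/49) = sqrt(-24450/49) = 5*I*sqrt(978)/7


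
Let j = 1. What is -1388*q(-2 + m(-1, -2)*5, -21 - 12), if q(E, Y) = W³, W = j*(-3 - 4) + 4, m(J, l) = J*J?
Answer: 37476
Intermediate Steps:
m(J, l) = J²
W = -3 (W = 1*(-3 - 4) + 4 = 1*(-7) + 4 = -7 + 4 = -3)
q(E, Y) = -27 (q(E, Y) = (-3)³ = -27)
-1388*q(-2 + m(-1, -2)*5, -21 - 12) = -1388*(-27) = 37476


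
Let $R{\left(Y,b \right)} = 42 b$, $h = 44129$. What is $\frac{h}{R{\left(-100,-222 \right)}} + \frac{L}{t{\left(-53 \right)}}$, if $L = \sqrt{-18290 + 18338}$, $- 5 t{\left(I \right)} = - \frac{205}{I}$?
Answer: $- \frac{44129}{9324} - \frac{212 \sqrt{3}}{41} \approx -13.689$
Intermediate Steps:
$t{\left(I \right)} = \frac{41}{I}$ ($t{\left(I \right)} = - \frac{\left(-205\right) \frac{1}{I}}{5} = \frac{41}{I}$)
$L = 4 \sqrt{3}$ ($L = \sqrt{48} = 4 \sqrt{3} \approx 6.9282$)
$\frac{h}{R{\left(-100,-222 \right)}} + \frac{L}{t{\left(-53 \right)}} = \frac{44129}{42 \left(-222\right)} + \frac{4 \sqrt{3}}{41 \frac{1}{-53}} = \frac{44129}{-9324} + \frac{4 \sqrt{3}}{41 \left(- \frac{1}{53}\right)} = 44129 \left(- \frac{1}{9324}\right) + \frac{4 \sqrt{3}}{- \frac{41}{53}} = - \frac{44129}{9324} + 4 \sqrt{3} \left(- \frac{53}{41}\right) = - \frac{44129}{9324} - \frac{212 \sqrt{3}}{41}$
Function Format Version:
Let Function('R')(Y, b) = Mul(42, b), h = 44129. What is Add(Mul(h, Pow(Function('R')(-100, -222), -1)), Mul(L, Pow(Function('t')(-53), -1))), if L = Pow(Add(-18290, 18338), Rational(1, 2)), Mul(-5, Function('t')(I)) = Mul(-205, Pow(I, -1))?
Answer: Add(Rational(-44129, 9324), Mul(Rational(-212, 41), Pow(3, Rational(1, 2)))) ≈ -13.689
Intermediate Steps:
Function('t')(I) = Mul(41, Pow(I, -1)) (Function('t')(I) = Mul(Rational(-1, 5), Mul(-205, Pow(I, -1))) = Mul(41, Pow(I, -1)))
L = Mul(4, Pow(3, Rational(1, 2))) (L = Pow(48, Rational(1, 2)) = Mul(4, Pow(3, Rational(1, 2))) ≈ 6.9282)
Add(Mul(h, Pow(Function('R')(-100, -222), -1)), Mul(L, Pow(Function('t')(-53), -1))) = Add(Mul(44129, Pow(Mul(42, -222), -1)), Mul(Mul(4, Pow(3, Rational(1, 2))), Pow(Mul(41, Pow(-53, -1)), -1))) = Add(Mul(44129, Pow(-9324, -1)), Mul(Mul(4, Pow(3, Rational(1, 2))), Pow(Mul(41, Rational(-1, 53)), -1))) = Add(Mul(44129, Rational(-1, 9324)), Mul(Mul(4, Pow(3, Rational(1, 2))), Pow(Rational(-41, 53), -1))) = Add(Rational(-44129, 9324), Mul(Mul(4, Pow(3, Rational(1, 2))), Rational(-53, 41))) = Add(Rational(-44129, 9324), Mul(Rational(-212, 41), Pow(3, Rational(1, 2))))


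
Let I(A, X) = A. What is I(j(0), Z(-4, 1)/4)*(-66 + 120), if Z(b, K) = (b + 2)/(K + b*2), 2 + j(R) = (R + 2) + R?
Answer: 0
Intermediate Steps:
j(R) = 2*R (j(R) = -2 + ((R + 2) + R) = -2 + ((2 + R) + R) = -2 + (2 + 2*R) = 2*R)
Z(b, K) = (2 + b)/(K + 2*b)
I(j(0), Z(-4, 1)/4)*(-66 + 120) = (2*0)*(-66 + 120) = 0*54 = 0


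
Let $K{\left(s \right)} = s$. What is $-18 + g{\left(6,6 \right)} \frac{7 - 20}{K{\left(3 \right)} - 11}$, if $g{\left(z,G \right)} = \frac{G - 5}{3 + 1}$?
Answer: $- \frac{563}{32} \approx -17.594$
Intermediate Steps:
$g{\left(z,G \right)} = - \frac{5}{4} + \frac{G}{4}$ ($g{\left(z,G \right)} = \frac{-5 + G}{4} = \left(-5 + G\right) \frac{1}{4} = - \frac{5}{4} + \frac{G}{4}$)
$-18 + g{\left(6,6 \right)} \frac{7 - 20}{K{\left(3 \right)} - 11} = -18 + \left(- \frac{5}{4} + \frac{1}{4} \cdot 6\right) \frac{7 - 20}{3 - 11} = -18 + \left(- \frac{5}{4} + \frac{3}{2}\right) \left(- \frac{13}{-8}\right) = -18 + \frac{\left(-13\right) \left(- \frac{1}{8}\right)}{4} = -18 + \frac{1}{4} \cdot \frac{13}{8} = -18 + \frac{13}{32} = - \frac{563}{32}$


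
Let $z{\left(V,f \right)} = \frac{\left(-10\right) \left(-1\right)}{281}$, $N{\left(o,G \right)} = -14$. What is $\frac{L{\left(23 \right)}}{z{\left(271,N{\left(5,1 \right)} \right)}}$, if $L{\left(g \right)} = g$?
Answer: $\frac{6463}{10} \approx 646.3$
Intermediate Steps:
$z{\left(V,f \right)} = \frac{10}{281}$ ($z{\left(V,f \right)} = 10 \cdot \frac{1}{281} = \frac{10}{281}$)
$\frac{L{\left(23 \right)}}{z{\left(271,N{\left(5,1 \right)} \right)}} = \frac{23}{\frac{10}{281}} = 23 \cdot \frac{281}{10} = \frac{6463}{10}$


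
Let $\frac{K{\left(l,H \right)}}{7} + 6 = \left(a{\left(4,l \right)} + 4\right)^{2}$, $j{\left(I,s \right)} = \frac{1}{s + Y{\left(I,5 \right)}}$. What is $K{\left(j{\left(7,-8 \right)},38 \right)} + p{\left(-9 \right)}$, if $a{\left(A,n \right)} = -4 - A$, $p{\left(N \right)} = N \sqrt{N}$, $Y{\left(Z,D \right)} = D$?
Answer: $70 - 27 i \approx 70.0 - 27.0 i$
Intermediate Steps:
$p{\left(N \right)} = N^{\frac{3}{2}}$
$j{\left(I,s \right)} = \frac{1}{5 + s}$ ($j{\left(I,s \right)} = \frac{1}{s + 5} = \frac{1}{5 + s}$)
$K{\left(l,H \right)} = 70$ ($K{\left(l,H \right)} = -42 + 7 \left(\left(-4 - 4\right) + 4\right)^{2} = -42 + 7 \left(-8 + 4\right)^{2} = -42 + 7 \left(-4\right)^{2} = -42 + 7 \cdot 16 = -42 + 112 = 70$)
$K{\left(j{\left(7,-8 \right)},38 \right)} + p{\left(-9 \right)} = 70 + \left(-9\right)^{\frac{3}{2}} = 70 - 27 i$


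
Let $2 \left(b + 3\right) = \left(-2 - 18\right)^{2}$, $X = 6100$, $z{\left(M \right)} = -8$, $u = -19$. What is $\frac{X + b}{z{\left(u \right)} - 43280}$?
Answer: $- \frac{6297}{43288} \approx -0.14547$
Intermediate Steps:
$b = 197$ ($b = -3 + \frac{\left(-2 - 18\right)^{2}}{2} = -3 + \frac{\left(-20\right)^{2}}{2} = -3 + \frac{1}{2} \cdot 400 = -3 + 200 = 197$)
$\frac{X + b}{z{\left(u \right)} - 43280} = \frac{6100 + 197}{-8 - 43280} = \frac{6297}{-43288} = 6297 \left(- \frac{1}{43288}\right) = - \frac{6297}{43288}$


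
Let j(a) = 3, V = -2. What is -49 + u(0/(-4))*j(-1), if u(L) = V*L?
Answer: -49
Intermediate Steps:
u(L) = -2*L
-49 + u(0/(-4))*j(-1) = -49 - 0/(-4)*3 = -49 - 0*(-1)/4*3 = -49 - 2*0*3 = -49 + 0*3 = -49 + 0 = -49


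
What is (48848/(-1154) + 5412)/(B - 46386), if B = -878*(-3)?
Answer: -774575/6311226 ≈ -0.12273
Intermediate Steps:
B = 2634
(48848/(-1154) + 5412)/(B - 46386) = (48848/(-1154) + 5412)/(2634 - 46386) = (48848*(-1/1154) + 5412)/(-43752) = (-24424/577 + 5412)*(-1/43752) = (3098300/577)*(-1/43752) = -774575/6311226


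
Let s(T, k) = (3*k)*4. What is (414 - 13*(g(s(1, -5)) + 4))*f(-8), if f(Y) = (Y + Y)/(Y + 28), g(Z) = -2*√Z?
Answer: -1448/5 - 208*I*√15/5 ≈ -289.6 - 161.12*I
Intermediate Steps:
s(T, k) = 12*k
f(Y) = 2*Y/(28 + Y) (f(Y) = (2*Y)/(28 + Y) = 2*Y/(28 + Y))
(414 - 13*(g(s(1, -5)) + 4))*f(-8) = (414 - 13*(-2*2*I*√15 + 4))*(2*(-8)/(28 - 8)) = (414 - 13*(-4*I*√15 + 4))*(2*(-8)/20) = (414 - 13*(-4*I*√15 + 4))*(2*(-8)*(1/20)) = (414 - 13*(-4*I*√15 + 4))*(-⅘) = (414 - 13*(4 - 4*I*√15))*(-⅘) = (414 + (-52 + 52*I*√15))*(-⅘) = (362 + 52*I*√15)*(-⅘) = -1448/5 - 208*I*√15/5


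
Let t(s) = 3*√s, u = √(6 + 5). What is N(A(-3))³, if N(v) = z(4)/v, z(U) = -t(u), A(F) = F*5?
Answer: 11^(¾)/125 ≈ 0.048321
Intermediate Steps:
A(F) = 5*F
u = √11 ≈ 3.3166
z(U) = -3*11^(¼) (z(U) = -3*√(√11) = -3*11^(¼))
N(v) = -3*11^(¼)/v (N(v) = (-3*11^(¼))/v = -3*11^(¼)/v)
N(A(-3))³ = (-3*11^(¼)/(5*(-3)))³ = (-3*11^(¼)/(-15))³ = (-3*11^(¼)*(-1/15))³ = (11^(¼)/5)³ = 11^(¾)/125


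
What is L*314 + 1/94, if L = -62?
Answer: -1829991/94 ≈ -19468.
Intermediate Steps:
L*314 + 1/94 = -62*314 + 1/94 = -19468 + 1/94 = -1829991/94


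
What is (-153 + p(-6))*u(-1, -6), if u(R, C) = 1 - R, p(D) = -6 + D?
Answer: -330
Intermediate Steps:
(-153 + p(-6))*u(-1, -6) = (-153 + (-6 - 6))*(1 - 1*(-1)) = (-153 - 12)*(1 + 1) = -165*2 = -330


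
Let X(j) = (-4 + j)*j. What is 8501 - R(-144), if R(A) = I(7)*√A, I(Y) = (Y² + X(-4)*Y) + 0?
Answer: 8501 - 3276*I ≈ 8501.0 - 3276.0*I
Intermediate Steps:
X(j) = j*(-4 + j)
I(Y) = Y² + 32*Y (I(Y) = (Y² + (-4*(-4 - 4))*Y) + 0 = (Y² + (-4*(-8))*Y) + 0 = (Y² + 32*Y) + 0 = Y² + 32*Y)
R(A) = 273*√A (R(A) = (7*(32 + 7))*√A = (7*39)*√A = 273*√A)
8501 - R(-144) = 8501 - 273*√(-144) = 8501 - 273*12*I = 8501 - 3276*I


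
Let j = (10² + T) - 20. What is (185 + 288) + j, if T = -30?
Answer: 523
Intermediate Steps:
j = 50 (j = (10² - 30) - 20 = (100 - 30) - 20 = 70 - 20 = 50)
(185 + 288) + j = (185 + 288) + 50 = 473 + 50 = 523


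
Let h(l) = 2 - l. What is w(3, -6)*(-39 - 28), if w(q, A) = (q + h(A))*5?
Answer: -3685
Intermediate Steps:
w(q, A) = 10 - 5*A + 5*q (w(q, A) = (q + (2 - A))*5 = (2 + q - A)*5 = 10 - 5*A + 5*q)
w(3, -6)*(-39 - 28) = (10 - 5*(-6) + 5*3)*(-39 - 28) = (10 + 30 + 15)*(-67) = 55*(-67) = -3685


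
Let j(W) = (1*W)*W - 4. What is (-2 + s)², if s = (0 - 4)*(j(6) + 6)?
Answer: 23716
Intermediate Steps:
j(W) = -4 + W² (j(W) = W*W - 4 = W² - 4 = -4 + W²)
s = -152 (s = (0 - 4)*((-4 + 6²) + 6) = -4*((-4 + 36) + 6) = -4*(32 + 6) = -4*38 = -152)
(-2 + s)² = (-2 - 152)² = (-154)² = 23716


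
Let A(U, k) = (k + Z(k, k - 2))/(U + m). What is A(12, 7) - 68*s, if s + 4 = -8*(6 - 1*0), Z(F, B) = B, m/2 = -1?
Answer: 17686/5 ≈ 3537.2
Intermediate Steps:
m = -2 (m = 2*(-1) = -2)
A(U, k) = (-2 + 2*k)/(-2 + U) (A(U, k) = (k + (k - 2))/(U - 2) = (k + (-2 + k))/(-2 + U) = (-2 + 2*k)/(-2 + U))
s = -52 (s = -4 - 8*(6 - 1*0) = -4 - 8*(6 + 0) = -4 - 8*6 = -4 - 48 = -52)
A(12, 7) - 68*s = 2*(-1 + 7)/(-2 + 12) - 68*(-52) = 2*6/10 + 3536 = 2*(⅒)*6 + 3536 = 6/5 + 3536 = 17686/5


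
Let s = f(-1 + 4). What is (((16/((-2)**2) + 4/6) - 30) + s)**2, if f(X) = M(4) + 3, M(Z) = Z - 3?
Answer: 4096/9 ≈ 455.11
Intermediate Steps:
M(Z) = -3 + Z
f(X) = 4 (f(X) = (-3 + 4) + 3 = 1 + 3 = 4)
s = 4
(((16/((-2)**2) + 4/6) - 30) + s)**2 = (((16/((-2)**2) + 4/6) - 30) + 4)**2 = (((16/4 + 4*(1/6)) - 30) + 4)**2 = (((16*(1/4) + 2/3) - 30) + 4)**2 = (((4 + 2/3) - 30) + 4)**2 = ((14/3 - 30) + 4)**2 = (-76/3 + 4)**2 = (-64/3)**2 = 4096/9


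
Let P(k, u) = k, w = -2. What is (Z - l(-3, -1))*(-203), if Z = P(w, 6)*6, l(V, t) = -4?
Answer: 1624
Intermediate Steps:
Z = -12 (Z = -2*6 = -12)
(Z - l(-3, -1))*(-203) = (-12 - 1*(-4))*(-203) = (-12 + 4)*(-203) = -8*(-203) = 1624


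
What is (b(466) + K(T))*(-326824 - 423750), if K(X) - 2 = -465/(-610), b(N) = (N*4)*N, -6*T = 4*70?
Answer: -39770088472455/61 ≈ -6.5197e+11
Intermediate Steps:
T = -140/3 (T = -2*70/3 = -1/6*280 = -140/3 ≈ -46.667)
b(N) = 4*N**2 (b(N) = (4*N)*N = 4*N**2)
K(X) = 337/122 (K(X) = 2 - 465/(-610) = 2 - 465*(-1/610) = 2 + 93/122 = 337/122)
(b(466) + K(T))*(-326824 - 423750) = (4*466**2 + 337/122)*(-326824 - 423750) = (4*217156 + 337/122)*(-750574) = (868624 + 337/122)*(-750574) = (105972465/122)*(-750574) = -39770088472455/61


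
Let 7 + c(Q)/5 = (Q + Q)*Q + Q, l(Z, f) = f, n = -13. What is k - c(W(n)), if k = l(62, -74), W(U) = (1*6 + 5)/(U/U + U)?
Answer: -3083/72 ≈ -42.819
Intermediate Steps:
W(U) = 11/(1 + U) (W(U) = (6 + 5)/(1 + U) = 11/(1 + U))
k = -74
c(Q) = -35 + 5*Q + 10*Q**2 (c(Q) = -35 + 5*((Q + Q)*Q + Q) = -35 + 5*((2*Q)*Q + Q) = -35 + 5*(2*Q**2 + Q) = -35 + 5*(Q + 2*Q**2) = -35 + (5*Q + 10*Q**2) = -35 + 5*Q + 10*Q**2)
k - c(W(n)) = -74 - (-35 + 5*(11/(1 - 13)) + 10*(11/(1 - 13))**2) = -74 - (-35 + 5*(11/(-12)) + 10*(11/(-12))**2) = -74 - (-35 + 5*(11*(-1/12)) + 10*(11*(-1/12))**2) = -74 - (-35 + 5*(-11/12) + 10*(-11/12)**2) = -74 - (-35 - 55/12 + 10*(121/144)) = -74 - (-35 - 55/12 + 605/72) = -74 - 1*(-2245/72) = -74 + 2245/72 = -3083/72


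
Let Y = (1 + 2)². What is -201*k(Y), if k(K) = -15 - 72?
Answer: 17487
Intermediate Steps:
Y = 9 (Y = 3² = 9)
k(K) = -87
-201*k(Y) = -201*(-87) = 17487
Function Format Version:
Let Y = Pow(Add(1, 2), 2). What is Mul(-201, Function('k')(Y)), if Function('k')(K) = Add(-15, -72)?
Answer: 17487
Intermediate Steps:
Y = 9 (Y = Pow(3, 2) = 9)
Function('k')(K) = -87
Mul(-201, Function('k')(Y)) = Mul(-201, -87) = 17487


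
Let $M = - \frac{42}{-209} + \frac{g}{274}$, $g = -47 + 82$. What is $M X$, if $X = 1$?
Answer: $\frac{18823}{57266} \approx 0.32869$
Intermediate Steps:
$g = 35$
$M = \frac{18823}{57266}$ ($M = - \frac{42}{-209} + \frac{35}{274} = \left(-42\right) \left(- \frac{1}{209}\right) + 35 \cdot \frac{1}{274} = \frac{42}{209} + \frac{35}{274} = \frac{18823}{57266} \approx 0.32869$)
$M X = \frac{18823}{57266} \cdot 1 = \frac{18823}{57266}$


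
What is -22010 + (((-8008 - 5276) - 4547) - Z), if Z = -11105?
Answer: -28736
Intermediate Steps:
-22010 + (((-8008 - 5276) - 4547) - Z) = -22010 + (((-8008 - 5276) - 4547) - 1*(-11105)) = -22010 + ((-13284 - 4547) + 11105) = -22010 + (-17831 + 11105) = -22010 - 6726 = -28736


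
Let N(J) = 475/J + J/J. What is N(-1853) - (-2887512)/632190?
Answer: 1036952926/195241345 ≈ 5.3111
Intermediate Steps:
N(J) = 1 + 475/J (N(J) = 475/J + 1 = 1 + 475/J)
N(-1853) - (-2887512)/632190 = (475 - 1853)/(-1853) - (-2887512)/632190 = -1/1853*(-1378) - (-2887512)/632190 = 1378/1853 - 1*(-481252/105365) = 1378/1853 + 481252/105365 = 1036952926/195241345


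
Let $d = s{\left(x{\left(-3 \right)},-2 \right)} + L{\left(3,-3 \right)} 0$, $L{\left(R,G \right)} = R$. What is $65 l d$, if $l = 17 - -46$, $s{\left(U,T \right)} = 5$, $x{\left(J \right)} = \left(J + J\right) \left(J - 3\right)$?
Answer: $20475$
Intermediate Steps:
$x{\left(J \right)} = 2 J \left(-3 + J\right)$
$d = 5$ ($d = 5 + 3 \cdot 0 = 5 + 0 = 5$)
$l = 63$ ($l = 17 + 46 = 63$)
$65 l d = 65 \cdot 63 \cdot 5 = 4095 \cdot 5 = 20475$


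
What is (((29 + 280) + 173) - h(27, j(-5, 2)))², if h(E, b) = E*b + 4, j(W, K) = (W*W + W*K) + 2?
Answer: 361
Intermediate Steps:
j(W, K) = 2 + W² + K*W (j(W, K) = (W² + K*W) + 2 = 2 + W² + K*W)
h(E, b) = 4 + E*b
(((29 + 280) + 173) - h(27, j(-5, 2)))² = (((29 + 280) + 173) - (4 + 27*(2 + (-5)² + 2*(-5))))² = ((309 + 173) - (4 + 27*(2 + 25 - 10)))² = (482 - (4 + 27*17))² = (482 - (4 + 459))² = (482 - 1*463)² = (482 - 463)² = 19² = 361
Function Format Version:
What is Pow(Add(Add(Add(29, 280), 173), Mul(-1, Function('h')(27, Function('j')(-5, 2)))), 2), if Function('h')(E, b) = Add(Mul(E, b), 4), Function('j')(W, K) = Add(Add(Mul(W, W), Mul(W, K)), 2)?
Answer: 361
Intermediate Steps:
Function('j')(W, K) = Add(2, Pow(W, 2), Mul(K, W)) (Function('j')(W, K) = Add(Add(Pow(W, 2), Mul(K, W)), 2) = Add(2, Pow(W, 2), Mul(K, W)))
Function('h')(E, b) = Add(4, Mul(E, b))
Pow(Add(Add(Add(29, 280), 173), Mul(-1, Function('h')(27, Function('j')(-5, 2)))), 2) = Pow(Add(Add(Add(29, 280), 173), Mul(-1, Add(4, Mul(27, Add(2, Pow(-5, 2), Mul(2, -5)))))), 2) = Pow(Add(Add(309, 173), Mul(-1, Add(4, Mul(27, Add(2, 25, -10))))), 2) = Pow(Add(482, Mul(-1, Add(4, Mul(27, 17)))), 2) = Pow(Add(482, Mul(-1, Add(4, 459))), 2) = Pow(Add(482, Mul(-1, 463)), 2) = Pow(Add(482, -463), 2) = Pow(19, 2) = 361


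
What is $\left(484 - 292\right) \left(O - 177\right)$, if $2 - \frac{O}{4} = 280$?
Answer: $-247488$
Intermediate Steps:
$O = -1112$ ($O = 8 - 1120 = -1112$)
$\left(484 - 292\right) \left(O - 177\right) = \left(484 - 292\right) \left(-1112 - 177\right) = 192 \left(-1289\right) = -247488$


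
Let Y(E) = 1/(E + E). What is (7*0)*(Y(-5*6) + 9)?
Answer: 0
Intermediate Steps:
Y(E) = 1/(2*E)
(7*0)*(Y(-5*6) + 9) = (7*0)*(1/(2*((-5*6))) + 9) = 0*((½)/(-30) + 9) = 0*((½)*(-1/30) + 9) = 0*(-1/60 + 9) = 0*(539/60) = 0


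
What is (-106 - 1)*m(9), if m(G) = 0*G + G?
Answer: -963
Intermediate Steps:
m(G) = G (m(G) = 0 + G = G)
(-106 - 1)*m(9) = (-106 - 1)*9 = -107*9 = -963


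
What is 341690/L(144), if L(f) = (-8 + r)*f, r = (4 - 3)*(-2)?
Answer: -34169/144 ≈ -237.28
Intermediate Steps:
r = -2 (r = 1*(-2) = -2)
L(f) = -10*f (L(f) = (-8 - 2)*f = -10*f)
341690/L(144) = 341690/((-10*144)) = 341690/(-1440) = 341690*(-1/1440) = -34169/144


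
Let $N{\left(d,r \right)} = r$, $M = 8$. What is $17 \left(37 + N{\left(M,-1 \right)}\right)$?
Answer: $612$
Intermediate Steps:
$17 \left(37 + N{\left(M,-1 \right)}\right) = 17 \left(37 - 1\right) = 17 \cdot 36 = 612$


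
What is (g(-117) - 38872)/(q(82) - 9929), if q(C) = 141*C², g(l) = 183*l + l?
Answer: -12080/187631 ≈ -0.064382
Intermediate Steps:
g(l) = 184*l
(g(-117) - 38872)/(q(82) - 9929) = (184*(-117) - 38872)/(141*82² - 9929) = (-21528 - 38872)/(141*6724 - 9929) = -60400/(948084 - 9929) = -60400/938155 = -60400*1/938155 = -12080/187631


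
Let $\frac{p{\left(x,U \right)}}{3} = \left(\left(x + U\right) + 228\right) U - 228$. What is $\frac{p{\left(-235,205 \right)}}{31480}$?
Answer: $\frac{60543}{15740} \approx 3.8464$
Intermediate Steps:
$p{\left(x,U \right)} = -684 + 3 U \left(228 + U + x\right)$ ($p{\left(x,U \right)} = 3 \left(\left(\left(x + U\right) + 228\right) U - 228\right) = 3 \left(\left(\left(U + x\right) + 228\right) U - 228\right) = 3 \left(\left(228 + U + x\right) U - 228\right) = 3 \left(U \left(228 + U + x\right) - 228\right) = 3 \left(-228 + U \left(228 + U + x\right)\right) = -684 + 3 U \left(228 + U + x\right)$)
$\frac{p{\left(-235,205 \right)}}{31480} = \frac{-684 + 3 \cdot 205^{2} + 684 \cdot 205 + 3 \cdot 205 \left(-235\right)}{31480} = \left(-684 + 3 \cdot 42025 + 140220 - 144525\right) \frac{1}{31480} = \left(-684 + 126075 + 140220 - 144525\right) \frac{1}{31480} = 121086 \cdot \frac{1}{31480} = \frac{60543}{15740}$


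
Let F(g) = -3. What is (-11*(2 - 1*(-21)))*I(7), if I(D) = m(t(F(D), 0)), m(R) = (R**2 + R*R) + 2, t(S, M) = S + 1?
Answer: -2530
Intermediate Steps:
t(S, M) = 1 + S
m(R) = 2 + 2*R**2 (m(R) = (R**2 + R**2) + 2 = 2*R**2 + 2 = 2 + 2*R**2)
I(D) = 10 (I(D) = 2 + 2*(1 - 3)**2 = 2 + 2*(-2)**2 = 2 + 2*4 = 2 + 8 = 10)
(-11*(2 - 1*(-21)))*I(7) = -11*(2 - 1*(-21))*10 = -11*(2 + 21)*10 = -11*23*10 = -253*10 = -2530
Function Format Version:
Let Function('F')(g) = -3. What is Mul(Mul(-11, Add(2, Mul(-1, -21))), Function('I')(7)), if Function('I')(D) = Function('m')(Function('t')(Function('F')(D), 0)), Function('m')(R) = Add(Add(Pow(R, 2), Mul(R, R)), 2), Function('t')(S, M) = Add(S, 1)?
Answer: -2530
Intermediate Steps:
Function('t')(S, M) = Add(1, S)
Function('m')(R) = Add(2, Mul(2, Pow(R, 2))) (Function('m')(R) = Add(Add(Pow(R, 2), Pow(R, 2)), 2) = Add(Mul(2, Pow(R, 2)), 2) = Add(2, Mul(2, Pow(R, 2))))
Function('I')(D) = 10 (Function('I')(D) = Add(2, Mul(2, Pow(Add(1, -3), 2))) = Add(2, Mul(2, Pow(-2, 2))) = Add(2, Mul(2, 4)) = Add(2, 8) = 10)
Mul(Mul(-11, Add(2, Mul(-1, -21))), Function('I')(7)) = Mul(Mul(-11, Add(2, Mul(-1, -21))), 10) = Mul(Mul(-11, Add(2, 21)), 10) = Mul(Mul(-11, 23), 10) = Mul(-253, 10) = -2530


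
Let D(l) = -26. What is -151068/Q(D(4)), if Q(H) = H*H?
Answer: -37767/169 ≈ -223.47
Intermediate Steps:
Q(H) = H²
-151068/Q(D(4)) = -151068/((-26)²) = -151068/676 = -151068*1/676 = -37767/169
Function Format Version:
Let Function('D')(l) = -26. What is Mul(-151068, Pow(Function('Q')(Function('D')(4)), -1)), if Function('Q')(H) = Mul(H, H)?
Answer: Rational(-37767, 169) ≈ -223.47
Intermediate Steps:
Function('Q')(H) = Pow(H, 2)
Mul(-151068, Pow(Function('Q')(Function('D')(4)), -1)) = Mul(-151068, Pow(Pow(-26, 2), -1)) = Mul(-151068, Pow(676, -1)) = Mul(-151068, Rational(1, 676)) = Rational(-37767, 169)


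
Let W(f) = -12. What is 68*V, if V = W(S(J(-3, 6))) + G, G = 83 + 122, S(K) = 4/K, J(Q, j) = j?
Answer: 13124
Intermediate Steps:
G = 205
V = 193 (V = -12 + 205 = 193)
68*V = 68*193 = 13124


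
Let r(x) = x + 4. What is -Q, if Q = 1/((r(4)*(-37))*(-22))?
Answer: -1/6512 ≈ -0.00015356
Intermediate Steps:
r(x) = 4 + x
Q = 1/6512 (Q = 1/(((4 + 4)*(-37))*(-22)) = 1/((8*(-37))*(-22)) = 1/(-296*(-22)) = 1/6512 ≈ 0.00015356)
-Q = -1*1/6512 = -1/6512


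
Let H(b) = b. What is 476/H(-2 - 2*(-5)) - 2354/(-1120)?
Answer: 34497/560 ≈ 61.602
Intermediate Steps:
476/H(-2 - 2*(-5)) - 2354/(-1120) = 476/(-2 - 2*(-5)) - 2354/(-1120) = 476/(-2 + 10) - 2354*(-1/1120) = 476/8 + 1177/560 = 476*(1/8) + 1177/560 = 119/2 + 1177/560 = 34497/560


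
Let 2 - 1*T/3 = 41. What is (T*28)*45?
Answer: -147420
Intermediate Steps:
T = -117 (T = 6 - 3*41 = 6 - 123 = -117)
(T*28)*45 = -117*28*45 = -3276*45 = -147420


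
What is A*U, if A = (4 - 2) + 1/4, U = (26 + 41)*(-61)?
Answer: -36783/4 ≈ -9195.8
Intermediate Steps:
U = -4087 (U = 67*(-61) = -4087)
A = 9/4 (A = 2 + ¼ = 9/4 ≈ 2.2500)
A*U = (9/4)*(-4087) = -36783/4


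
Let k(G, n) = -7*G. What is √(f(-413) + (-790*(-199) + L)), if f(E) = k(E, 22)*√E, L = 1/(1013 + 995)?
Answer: √(158470195862 + 2914174256*I*√413)/1004 ≈ 403.14 + 72.869*I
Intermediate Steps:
L = 1/2008 ≈ 0.00049801
f(E) = -7*E^(3/2) (f(E) = (-7*E)*√E = -7*E^(3/2))
√(f(-413) + (-790*(-199) + L)) = √(-(-2891)*I*√413 + (-790*(-199) + 1/2008)) = √(-(-2891)*I*√413 + (157210 + 1/2008)) = √(2891*I*√413 + 315677681/2008) = √(315677681/2008 + 2891*I*√413)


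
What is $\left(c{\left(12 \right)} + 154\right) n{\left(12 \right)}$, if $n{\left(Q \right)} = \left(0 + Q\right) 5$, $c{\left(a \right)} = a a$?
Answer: $17880$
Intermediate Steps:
$c{\left(a \right)} = a^{2}$
$n{\left(Q \right)} = 5 Q$ ($n{\left(Q \right)} = Q 5 = 5 Q$)
$\left(c{\left(12 \right)} + 154\right) n{\left(12 \right)} = \left(12^{2} + 154\right) 5 \cdot 12 = \left(144 + 154\right) 60 = 298 \cdot 60 = 17880$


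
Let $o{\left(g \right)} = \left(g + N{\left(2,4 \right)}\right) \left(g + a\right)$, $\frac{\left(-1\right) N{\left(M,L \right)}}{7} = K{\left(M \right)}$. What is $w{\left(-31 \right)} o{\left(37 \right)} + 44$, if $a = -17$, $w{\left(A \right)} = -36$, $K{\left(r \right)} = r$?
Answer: $-16516$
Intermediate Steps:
$N{\left(M,L \right)} = - 7 M$
$o{\left(g \right)} = \left(-17 + g\right) \left(-14 + g\right)$ ($o{\left(g \right)} = \left(g - 14\right) \left(g - 17\right) = \left(g - 14\right) \left(-17 + g\right) = \left(-14 + g\right) \left(-17 + g\right) = \left(-17 + g\right) \left(-14 + g\right)$)
$w{\left(-31 \right)} o{\left(37 \right)} + 44 = - 36 \left(238 + 37^{2} - 1147\right) + 44 = - 36 \left(238 + 1369 - 1147\right) + 44 = \left(-36\right) 460 + 44 = -16560 + 44 = -16516$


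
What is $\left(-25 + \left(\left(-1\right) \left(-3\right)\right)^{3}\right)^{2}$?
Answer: $4$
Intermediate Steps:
$\left(-25 + \left(\left(-1\right) \left(-3\right)\right)^{3}\right)^{2} = \left(-25 + 3^{3}\right)^{2} = \left(-25 + 27\right)^{2} = 2^{2} = 4$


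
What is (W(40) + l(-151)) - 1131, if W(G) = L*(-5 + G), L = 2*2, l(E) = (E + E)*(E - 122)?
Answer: 81455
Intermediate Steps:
l(E) = 2*E*(-122 + E) (l(E) = (2*E)*(-122 + E) = 2*E*(-122 + E))
L = 4
W(G) = -20 + 4*G (W(G) = 4*(-5 + G) = -20 + 4*G)
(W(40) + l(-151)) - 1131 = ((-20 + 4*40) + 2*(-151)*(-122 - 151)) - 1131 = ((-20 + 160) + 2*(-151)*(-273)) - 1131 = (140 + 82446) - 1131 = 82586 - 1131 = 81455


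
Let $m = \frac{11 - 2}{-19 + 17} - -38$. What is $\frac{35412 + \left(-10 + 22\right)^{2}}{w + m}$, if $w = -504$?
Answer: $- \frac{71112}{941} \approx -75.571$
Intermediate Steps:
$m = \frac{67}{2}$ ($m = \frac{9}{-2} + 38 = 9 \left(- \frac{1}{2}\right) + 38 = - \frac{9}{2} + 38 = \frac{67}{2} \approx 33.5$)
$\frac{35412 + \left(-10 + 22\right)^{2}}{w + m} = \frac{35412 + \left(-10 + 22\right)^{2}}{-504 + \frac{67}{2}} = \frac{35412 + 12^{2}}{- \frac{941}{2}} = \left(35412 + 144\right) \left(- \frac{2}{941}\right) = 35556 \left(- \frac{2}{941}\right) = - \frac{71112}{941}$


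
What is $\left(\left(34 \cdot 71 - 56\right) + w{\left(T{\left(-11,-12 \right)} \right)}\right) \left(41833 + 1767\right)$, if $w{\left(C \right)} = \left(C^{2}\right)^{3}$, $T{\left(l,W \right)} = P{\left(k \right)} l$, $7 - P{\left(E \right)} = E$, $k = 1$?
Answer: $3603712323506400$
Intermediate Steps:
$P{\left(E \right)} = 7 - E$
$T{\left(l,W \right)} = 6 l$ ($T{\left(l,W \right)} = \left(7 - 1\right) l = 6 l$)
$w{\left(C \right)} = C^{6}$
$\left(\left(34 \cdot 71 - 56\right) + w{\left(T{\left(-11,-12 \right)} \right)}\right) \left(41833 + 1767\right) = \left(\left(34 \cdot 71 - 56\right) + \left(6 \left(-11\right)\right)^{6}\right) \left(41833 + 1767\right) = \left(\left(2414 - 56\right) + \left(-66\right)^{6}\right) 43600 = \left(2358 + 82653950016\right) 43600 = 82653952374 \cdot 43600 = 3603712323506400$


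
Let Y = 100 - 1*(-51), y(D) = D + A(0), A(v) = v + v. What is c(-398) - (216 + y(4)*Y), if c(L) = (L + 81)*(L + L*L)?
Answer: -50088722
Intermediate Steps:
A(v) = 2*v
y(D) = D (y(D) = D + 2*0 = D + 0 = D)
Y = 151 (Y = 100 + 51 = 151)
c(L) = (81 + L)*(L + L²)
c(-398) - (216 + y(4)*Y) = -398*(81 + (-398)² + 82*(-398)) - (216 + 4*151) = -398*(81 + 158404 - 32636) - (216 + 604) = -398*125849 - 1*820 = -50087902 - 820 = -50088722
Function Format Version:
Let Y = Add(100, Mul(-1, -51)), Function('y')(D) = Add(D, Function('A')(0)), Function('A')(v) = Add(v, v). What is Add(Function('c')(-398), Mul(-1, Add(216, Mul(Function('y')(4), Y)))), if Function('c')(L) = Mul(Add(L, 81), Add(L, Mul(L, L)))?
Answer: -50088722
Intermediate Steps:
Function('A')(v) = Mul(2, v)
Function('y')(D) = D (Function('y')(D) = Add(D, Mul(2, 0)) = Add(D, 0) = D)
Y = 151 (Y = Add(100, 51) = 151)
Function('c')(L) = Mul(Add(81, L), Add(L, Pow(L, 2)))
Add(Function('c')(-398), Mul(-1, Add(216, Mul(Function('y')(4), Y)))) = Add(Mul(-398, Add(81, Pow(-398, 2), Mul(82, -398))), Mul(-1, Add(216, Mul(4, 151)))) = Add(Mul(-398, Add(81, 158404, -32636)), Mul(-1, Add(216, 604))) = Add(Mul(-398, 125849), Mul(-1, 820)) = Add(-50087902, -820) = -50088722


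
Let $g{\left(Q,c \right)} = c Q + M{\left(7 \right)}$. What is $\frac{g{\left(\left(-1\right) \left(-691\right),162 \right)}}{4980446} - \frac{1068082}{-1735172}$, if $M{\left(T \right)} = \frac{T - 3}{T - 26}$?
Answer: $\frac{26190374170659}{41049169621882} \approx 0.63802$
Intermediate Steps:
$M{\left(T \right)} = \frac{-3 + T}{-26 + T}$ ($M{\left(T \right)} = \frac{T + \left(-17 + 14\right)}{-26 + T} = \frac{T - 3}{-26 + T} = \frac{-3 + T}{-26 + T}$)
$g{\left(Q,c \right)} = - \frac{4}{19} + Q c$ ($g{\left(Q,c \right)} = c Q + \frac{-3 + 7}{-26 + 7} = Q c + \frac{1}{-19} \cdot 4 = Q c - \frac{4}{19} = - \frac{4}{19} + Q c$)
$\frac{g{\left(\left(-1\right) \left(-691\right),162 \right)}}{4980446} - \frac{1068082}{-1735172} = \frac{- \frac{4}{19} + \left(-1\right) \left(-691\right) 162}{4980446} - \frac{1068082}{-1735172} = \left(- \frac{4}{19} + 691 \cdot 162\right) \frac{1}{4980446} - - \frac{534041}{867586} = \left(- \frac{4}{19} + 111942\right) \frac{1}{4980446} + \frac{534041}{867586} = \frac{2126894}{19} \cdot \frac{1}{4980446} + \frac{534041}{867586} = \frac{1063447}{47314237} + \frac{534041}{867586} = \frac{26190374170659}{41049169621882}$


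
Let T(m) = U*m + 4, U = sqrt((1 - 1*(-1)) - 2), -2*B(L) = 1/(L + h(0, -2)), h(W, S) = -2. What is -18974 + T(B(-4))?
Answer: -18970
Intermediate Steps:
B(L) = -1/(2*(-2 + L)) (B(L) = -1/(2*(L - 2)) = -1/(2*(-2 + L)))
U = 0 (U = sqrt((1 + 1) - 2) = sqrt(2 - 2) = sqrt(0) = 0)
T(m) = 4 (T(m) = 0*m + 4 = 0 + 4 = 4)
-18974 + T(B(-4)) = -18974 + 4 = -18970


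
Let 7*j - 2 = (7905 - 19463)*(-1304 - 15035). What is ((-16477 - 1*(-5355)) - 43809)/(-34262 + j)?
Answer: -384517/188606330 ≈ -0.0020387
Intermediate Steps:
j = 188846164/7 (j = 2/7 + ((7905 - 19463)*(-1304 - 15035))/7 = 2/7 + (-11558*(-16339))/7 = 2/7 + (1/7)*188846162 = 2/7 + 188846162/7 = 188846164/7 ≈ 2.6978e+7)
((-16477 - 1*(-5355)) - 43809)/(-34262 + j) = ((-16477 - 1*(-5355)) - 43809)/(-34262 + 188846164/7) = ((-16477 + 5355) - 43809)/(188606330/7) = (-11122 - 43809)*(7/188606330) = -54931*7/188606330 = -384517/188606330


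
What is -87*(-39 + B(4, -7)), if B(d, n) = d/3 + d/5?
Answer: 16037/5 ≈ 3207.4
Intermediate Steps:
B(d, n) = 8*d/15 (B(d, n) = d*(1/3) + d*(1/5) = d/3 + d/5 = 8*d/15)
-87*(-39 + B(4, -7)) = -87*(-39 + (8/15)*4) = -87*(-39 + 32/15) = -87*(-553/15) = 16037/5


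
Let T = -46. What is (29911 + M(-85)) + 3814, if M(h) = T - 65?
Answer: 33614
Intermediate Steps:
M(h) = -111 (M(h) = -46 - 65 = -111)
(29911 + M(-85)) + 3814 = (29911 - 111) + 3814 = 29800 + 3814 = 33614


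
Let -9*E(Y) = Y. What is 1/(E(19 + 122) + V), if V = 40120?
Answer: 3/120313 ≈ 2.4935e-5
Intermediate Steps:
E(Y) = -Y/9
1/(E(19 + 122) + V) = 1/(-(19 + 122)/9 + 40120) = 1/(-⅑*141 + 40120) = 1/(-47/3 + 40120) = 1/(120313/3) = 3/120313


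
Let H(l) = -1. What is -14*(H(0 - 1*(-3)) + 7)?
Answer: -84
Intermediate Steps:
-14*(H(0 - 1*(-3)) + 7) = -14*(-1 + 7) = -14*6 = -84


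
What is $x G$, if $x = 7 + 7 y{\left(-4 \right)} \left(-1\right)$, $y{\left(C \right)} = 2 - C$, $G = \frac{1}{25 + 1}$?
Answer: $- \frac{35}{26} \approx -1.3462$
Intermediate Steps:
$G = \frac{1}{26} \approx 0.038462$
$x = -35$ ($x = 7 + 7 \left(2 - -4\right) \left(-1\right) = 7 + 7 \left(2 + 4\right) \left(-1\right) = 7 + 7 \cdot 6 \left(-1\right) = 7 + 7 \left(-6\right) = 7 - 42 = -35$)
$x G = \left(-35\right) \frac{1}{26} = - \frac{35}{26}$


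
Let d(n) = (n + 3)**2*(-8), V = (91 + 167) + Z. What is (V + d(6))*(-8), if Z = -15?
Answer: 3240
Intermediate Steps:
V = 243 (V = (91 + 167) - 15 = 258 - 15 = 243)
d(n) = -8*(3 + n)**2 (d(n) = (3 + n)**2*(-8) = -8*(3 + n)**2)
(V + d(6))*(-8) = (243 - 8*(3 + 6)**2)*(-8) = (243 - 8*9**2)*(-8) = (243 - 8*81)*(-8) = (243 - 648)*(-8) = -405*(-8) = 3240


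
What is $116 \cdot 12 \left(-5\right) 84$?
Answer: $-584640$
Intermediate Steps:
$116 \cdot 12 \left(-5\right) 84 = 116 \left(-60\right) 84 = \left(-6960\right) 84 = -584640$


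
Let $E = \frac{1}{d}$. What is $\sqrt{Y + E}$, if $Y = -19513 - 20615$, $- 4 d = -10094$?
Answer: $\frac{i \sqrt{20860179442}}{721} \approx 200.32 i$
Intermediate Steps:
$d = \frac{5047}{2}$ ($d = \left(- \frac{1}{4}\right) \left(-10094\right) = \frac{5047}{2} \approx 2523.5$)
$Y = -40128$
$E = \frac{2}{5047}$ ($E = \frac{1}{\frac{5047}{2}} = \frac{2}{5047} \approx 0.00039627$)
$\sqrt{Y + E} = \sqrt{-40128 + \frac{2}{5047}} = \sqrt{- \frac{202526014}{5047}} = \frac{i \sqrt{20860179442}}{721}$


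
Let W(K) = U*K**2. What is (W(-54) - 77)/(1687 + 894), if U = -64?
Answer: -186701/2581 ≈ -72.337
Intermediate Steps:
W(K) = -64*K**2
(W(-54) - 77)/(1687 + 894) = (-64*(-54)**2 - 77)/(1687 + 894) = (-64*2916 - 77)/2581 = (-186624 - 77)*(1/2581) = -186701*1/2581 = -186701/2581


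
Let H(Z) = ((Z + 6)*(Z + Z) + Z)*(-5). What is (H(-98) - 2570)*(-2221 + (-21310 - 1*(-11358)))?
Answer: 1122837520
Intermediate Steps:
H(Z) = -5*Z - 10*Z*(6 + Z) (H(Z) = ((6 + Z)*(2*Z) + Z)*(-5) = (2*Z*(6 + Z) + Z)*(-5) = (Z + 2*Z*(6 + Z))*(-5) = -5*Z - 10*Z*(6 + Z))
(H(-98) - 2570)*(-2221 + (-21310 - 1*(-11358))) = (-5*(-98)*(13 + 2*(-98)) - 2570)*(-2221 + (-21310 - 1*(-11358))) = (-5*(-98)*(13 - 196) - 2570)*(-2221 + (-21310 + 11358)) = (-5*(-98)*(-183) - 2570)*(-2221 - 9952) = (-89670 - 2570)*(-12173) = -92240*(-12173) = 1122837520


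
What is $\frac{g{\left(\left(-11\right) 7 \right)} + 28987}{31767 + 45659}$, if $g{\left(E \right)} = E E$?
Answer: $\frac{17458}{38713} \approx 0.45096$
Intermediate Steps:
$g{\left(E \right)} = E^{2}$
$\frac{g{\left(\left(-11\right) 7 \right)} + 28987}{31767 + 45659} = \frac{\left(\left(-11\right) 7\right)^{2} + 28987}{31767 + 45659} = \frac{\left(-77\right)^{2} + 28987}{77426} = \left(5929 + 28987\right) \frac{1}{77426} = 34916 \cdot \frac{1}{77426} = \frac{17458}{38713}$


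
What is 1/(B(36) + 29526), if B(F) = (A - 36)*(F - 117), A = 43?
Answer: 1/28959 ≈ 3.4532e-5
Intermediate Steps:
B(F) = -819 + 7*F (B(F) = (43 - 36)*(F - 117) = 7*(-117 + F) = -819 + 7*F)
1/(B(36) + 29526) = 1/((-819 + 7*36) + 29526) = 1/((-819 + 252) + 29526) = 1/(-567 + 29526) = 1/28959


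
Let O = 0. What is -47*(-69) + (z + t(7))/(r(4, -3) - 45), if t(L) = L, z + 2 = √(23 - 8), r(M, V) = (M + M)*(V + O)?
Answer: 223762/69 - √15/69 ≈ 3242.9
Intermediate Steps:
r(M, V) = 2*M*V (r(M, V) = (M + M)*(V + 0) = (2*M)*V = 2*M*V)
z = -2 + √15 (z = -2 + √(23 - 8) = -2 + √15 ≈ 1.8730)
-47*(-69) + (z + t(7))/(r(4, -3) - 45) = -47*(-69) + ((-2 + √15) + 7)/(2*4*(-3) - 45) = 3243 + (5 + √15)/(-24 - 45) = 3243 + (5 + √15)/(-69) = 3243 + (5 + √15)*(-1/69) = 3243 + (-5/69 - √15/69) = 223762/69 - √15/69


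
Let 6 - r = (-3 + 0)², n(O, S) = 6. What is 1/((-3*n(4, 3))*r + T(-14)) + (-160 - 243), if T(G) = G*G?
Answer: -100749/250 ≈ -403.00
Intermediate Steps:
T(G) = G²
r = -3 (r = 6 - (-3 + 0)² = 6 - 1*(-3)² = 6 - 1*9 = 6 - 9 = -3)
1/((-3*n(4, 3))*r + T(-14)) + (-160 - 243) = 1/(-3*6*(-3) + (-14)²) + (-160 - 243) = 1/(-18*(-3) + 196) - 403 = 1/(54 + 196) - 403 = 1/250 - 403 = -100749/250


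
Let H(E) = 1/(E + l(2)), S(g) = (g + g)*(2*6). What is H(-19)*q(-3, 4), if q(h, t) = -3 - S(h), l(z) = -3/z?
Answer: -138/41 ≈ -3.3659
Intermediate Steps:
S(g) = 24*g (S(g) = (2*g)*12 = 24*g)
q(h, t) = -3 - 24*h
H(E) = 1/(-3/2 + E) (H(E) = 1/(E - 3/2) = 1/(-3/2 + E))
H(-19)*q(-3, 4) = (2/(-3 + 2*(-19)))*(-3 - 24*(-3)) = (2/(-3 - 38))*(-3 + 72) = (2/(-41))*69 = (2*(-1/41))*69 = -2/41*69 = -138/41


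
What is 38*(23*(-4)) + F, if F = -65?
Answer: -3561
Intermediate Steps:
38*(23*(-4)) + F = 38*(23*(-4)) - 65 = 38*(-92) - 65 = -3496 - 65 = -3561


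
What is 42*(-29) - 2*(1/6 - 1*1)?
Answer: -3649/3 ≈ -1216.3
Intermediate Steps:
42*(-29) - 2*(1/6 - 1*1) = -1218 - 2*(1*(⅙) - 1) = -1218 - 2*(⅙ - 1) = -1218 - 2*(-⅚) = -1218 + 5/3 = -3649/3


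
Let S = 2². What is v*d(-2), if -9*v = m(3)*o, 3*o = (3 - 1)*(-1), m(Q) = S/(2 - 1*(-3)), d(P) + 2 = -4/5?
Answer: -112/675 ≈ -0.16593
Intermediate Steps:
S = 4
d(P) = -14/5 (d(P) = -2 - 4/5 = -2 - 4*⅕ = -2 - ⅘ = -14/5)
m(Q) = ⅘ (m(Q) = 4/(2 - 1*(-3)) = 4/(2 + 3) = 4/5 = 4*(⅕) = ⅘)
o = -⅔ (o = ((3 - 1)*(-1))/3 = (2*(-1))/3 = (⅓)*(-2) = -⅔ ≈ -0.66667)
v = 8/135 (v = -4*(-2)/(45*3) = -⅑*(-8/15) = 8/135 ≈ 0.059259)
v*d(-2) = (8/135)*(-14/5) = -112/675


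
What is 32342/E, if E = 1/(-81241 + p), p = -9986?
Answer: -2950463634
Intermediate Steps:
E = -1/91227 (E = 1/(-81241 - 9986) = 1/(-91227) = -1/91227 ≈ -1.0962e-5)
32342/E = 32342/(-1/91227) = 32342*(-91227) = -2950463634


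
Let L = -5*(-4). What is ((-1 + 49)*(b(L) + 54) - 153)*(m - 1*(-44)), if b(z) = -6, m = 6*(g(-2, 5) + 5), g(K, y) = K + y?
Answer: 197892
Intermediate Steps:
L = 20
m = 48 (m = 6*((-2 + 5) + 5) = 6*(3 + 5) = 6*8 = 48)
((-1 + 49)*(b(L) + 54) - 153)*(m - 1*(-44)) = ((-1 + 49)*(-6 + 54) - 153)*(48 - 1*(-44)) = (48*48 - 153)*(48 + 44) = (2304 - 153)*92 = 2151*92 = 197892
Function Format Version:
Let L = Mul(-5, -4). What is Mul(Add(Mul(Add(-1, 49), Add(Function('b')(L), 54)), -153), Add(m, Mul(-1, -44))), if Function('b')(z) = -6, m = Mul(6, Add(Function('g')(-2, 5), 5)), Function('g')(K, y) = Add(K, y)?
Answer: 197892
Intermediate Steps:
L = 20
m = 48 (m = Mul(6, Add(Add(-2, 5), 5)) = Mul(6, Add(3, 5)) = Mul(6, 8) = 48)
Mul(Add(Mul(Add(-1, 49), Add(Function('b')(L), 54)), -153), Add(m, Mul(-1, -44))) = Mul(Add(Mul(Add(-1, 49), Add(-6, 54)), -153), Add(48, Mul(-1, -44))) = Mul(Add(Mul(48, 48), -153), Add(48, 44)) = Mul(Add(2304, -153), 92) = Mul(2151, 92) = 197892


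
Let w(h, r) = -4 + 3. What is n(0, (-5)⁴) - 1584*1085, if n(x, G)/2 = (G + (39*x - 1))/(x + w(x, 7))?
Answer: -1719888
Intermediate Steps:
w(h, r) = -1
n(x, G) = 2*(-1 + G + 39*x)/(-1 + x) (n(x, G) = 2*((G + (39*x - 1))/(x - 1)) = 2*((G + (-1 + 39*x))/(-1 + x)) = 2*((-1 + G + 39*x)/(-1 + x)) = 2*(-1 + G + 39*x)/(-1 + x))
n(0, (-5)⁴) - 1584*1085 = 2*(-1 + (-5)⁴ + 39*0)/(-1 + 0) - 1584*1085 = 2*(-1 + 625 + 0)/(-1) - 1718640 = 2*(-1)*624 - 1718640 = -1248 - 1718640 = -1719888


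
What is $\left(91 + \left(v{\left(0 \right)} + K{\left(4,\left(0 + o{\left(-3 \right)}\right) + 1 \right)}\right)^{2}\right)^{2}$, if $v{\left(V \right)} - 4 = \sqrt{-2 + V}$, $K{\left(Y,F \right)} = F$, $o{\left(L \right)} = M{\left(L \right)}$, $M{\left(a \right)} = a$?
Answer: $8617 + 744 i \sqrt{2} \approx 8617.0 + 1052.2 i$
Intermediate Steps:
$o{\left(L \right)} = L$
$v{\left(V \right)} = 4 + \sqrt{-2 + V}$
$\left(91 + \left(v{\left(0 \right)} + K{\left(4,\left(0 + o{\left(-3 \right)}\right) + 1 \right)}\right)^{2}\right)^{2} = \left(91 + \left(\left(4 + \sqrt{-2 + 0}\right) + \left(\left(0 - 3\right) + 1\right)\right)^{2}\right)^{2} = \left(91 + \left(\left(4 + \sqrt{-2}\right) + \left(-3 + 1\right)\right)^{2}\right)^{2} = \left(91 + \left(\left(4 + i \sqrt{2}\right) - 2\right)^{2}\right)^{2} = \left(91 + \left(2 + i \sqrt{2}\right)^{2}\right)^{2}$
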